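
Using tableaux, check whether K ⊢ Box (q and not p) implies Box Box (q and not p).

Invalid (countermodel exists)

Tableau for the negation not (Box (q and not p) implies Box Box (q and not p)):
1. not (Box (q and not p) implies Box Box (q and not p)), 0
2. Box (q and not p), 0
3. not Box Box (q and not p), 0
4. not Box (q and not p), 1
5. q and not p, 1
6. q, 1
7. not p, 1
8. not (q and not p), 2
9. p, 2
Accessibility: 0R1, 1R2
The negation has an open branch (countermodel exists).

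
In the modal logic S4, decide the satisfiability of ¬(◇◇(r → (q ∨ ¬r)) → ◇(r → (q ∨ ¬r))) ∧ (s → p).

No, unsatisfiable

1. ¬(◇◇(r → (q ∨ ¬r)) → ◇(r → (q ∨ ¬r))) ∧ (s → p), w0
2. ¬(◇◇(r → (q ∨ ¬r)) → ◇(r → (q ∨ ¬r))), w0   [∧-rule on 1]
3. s → p, w0   [∧-rule on 1]
4. ◇◇(r → (q ∨ ¬r)), w0   [¬→-rule on 2]
5. ¬◇(r → (q ∨ ¬r)), w0   [¬→-rule on 2]
6. ¬(r → (q ∨ ¬r)), w0   [¬◇-rule on 5 via w0Rw0]
7. r, w0   [¬→-rule on 6]
8. ¬(q ∨ ¬r), w0   [¬→-rule on 6]
9. ¬q, w0   [¬∨-rule on 8]
10. p, w0   [→-rule on 3 (branches; this branch)]
11. ◇(r → (q ∨ ¬r)), w1   [◇-rule on 4: fresh world w1, w0Rw1]
12. ¬(r → (q ∨ ¬r)), w1   [¬◇-rule on 5 via w0Rw1]
13. r, w1   [¬→-rule on 12]
14. ¬(q ∨ ¬r), w1   [¬→-rule on 12]
15. ¬q, w1   [¬∨-rule on 14]
16. r → (q ∨ ¬r), w2   [◇-rule on 11: fresh world w2, w1Rw2]
17. ¬(r → (q ∨ ¬r)), w2   [¬◇-rule on 5 via w0Rw2]
18. r, w2   [¬→-rule on 17]
19. ¬(q ∨ ¬r), w2   [¬→-rule on 17]
20. ¬q, w2   [¬∨-rule on 19]
21. q ∨ ¬r, w2   [→-rule on 16 (branches; this branch)]
22. ¬r, w2   [∨-rule on 21 (branches; this branch)]
Accessibility: w0Rw0, w0Rw1, w0Rw2, w1Rw1, w1Rw2, w2Rw2
Branch closes: r and ¬r both at w2.
Every branch closes; the branch above is one of them.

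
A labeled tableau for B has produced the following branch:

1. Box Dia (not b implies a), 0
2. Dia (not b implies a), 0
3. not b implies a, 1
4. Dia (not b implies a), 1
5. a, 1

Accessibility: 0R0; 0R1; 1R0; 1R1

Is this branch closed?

No, open

No atom appears with both signs at the same world.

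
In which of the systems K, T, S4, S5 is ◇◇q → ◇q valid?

T-tableau for the negation ¬(◇◇q → ◇q):
1. ¬(◇◇q → ◇q), u
2. ◇◇q, u
3. ¬◇q, u
4. ¬q, u
5. ◇q, v
6. ¬q, v
7. q, w
Accessibility: uRu, uRv, vRv, vRw, wRw
Complete open branch: countermodel on a T-frame, so not valid in T, nor in K (the same frame is also a K-frame).
S4-tableau for the negation ¬(◇◇q → ◇q):
1. ¬(◇◇q → ◇q), u
2. ◇◇q, u
3. ¬◇q, u
4. ¬q, u
5. ◇q, v
6. ¬q, v
7. q, w
8. ¬q, w
Accessibility: uRu, uRv, uRw, vRv, vRw, wRw
Branch closes: q and ¬q both at w.
Every branch closes (one shown): valid in S4, hence also in S5 (every theorem of S4 is a theorem of S5).

S4, S5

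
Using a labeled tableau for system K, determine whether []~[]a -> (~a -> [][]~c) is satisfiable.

Yes, satisfiable

1. []~[]a -> (~a -> [][]~c), w0
2. ~a -> [][]~c, w0
3. [][]~c, w0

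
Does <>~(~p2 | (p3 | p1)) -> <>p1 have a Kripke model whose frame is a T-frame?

1. <>~(~p2 | (p3 | p1)) -> <>p1, 0
2. <>p1, 0
3. p1, 1
Accessibility: 0R0, 0R1, 1R1

Satisfiable (open branch found)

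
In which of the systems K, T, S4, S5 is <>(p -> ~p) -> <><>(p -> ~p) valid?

T-tableau for the negation ~(<>(p -> ~p) -> <><>(p -> ~p)):
1. ~(<>(p -> ~p) -> <><>(p -> ~p)), 0
2. <>(p -> ~p), 0   [~->-rule on 1]
3. ~<><>(p -> ~p), 0   [~->-rule on 1]
4. ~<>(p -> ~p), 0   [~<>-rule on 3 via 0R0]
5. ~(p -> ~p), 0   [~<>-rule on 4 via 0R0]
6. p, 0   [~->-rule on 5]
7. p -> ~p, 1   [<>-rule on 2: fresh world 1, 0R1]
8. ~<>(p -> ~p), 1   [~<>-rule on 3 via 0R1]
9. ~(p -> ~p), 1   [~<>-rule on 4 via 0R1]
10. p, 1   [~->-rule on 9]
11. ~p, 1   [->-rule on 7 (branches; this branch)]
Accessibility: 0R0, 0R1, 1R1
Branch closes: p and ~p both at 1.
Every branch closes (one shown): valid in T, hence also in S4, S5 (every theorem of T is a theorem of S4 and S5).
K-tableau for the negation ~(<>(p -> ~p) -> <><>(p -> ~p)):
1. ~(<>(p -> ~p) -> <><>(p -> ~p)), 0
2. <>(p -> ~p), 0   [~->-rule on 1]
3. ~<><>(p -> ~p), 0   [~->-rule on 1]
4. p -> ~p, 1   [<>-rule on 2: fresh world 1, 0R1]
5. ~<>(p -> ~p), 1   [~<>-rule on 3 via 0R1]
6. ~p, 1   [->-rule on 4 (branches; this branch)]
Accessibility: 0R1
Complete open branch: countermodel on a K-frame, so not valid in K.

T, S4, S5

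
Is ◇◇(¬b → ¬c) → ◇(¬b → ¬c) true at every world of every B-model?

Tableau for the negation ¬(◇◇(¬b → ¬c) → ◇(¬b → ¬c)):
1. ¬(◇◇(¬b → ¬c) → ◇(¬b → ¬c)), 0
2. ◇◇(¬b → ¬c), 0
3. ¬◇(¬b → ¬c), 0
4. ¬(¬b → ¬c), 0
5. ¬b, 0
6. c, 0
7. ◇(¬b → ¬c), 1
8. ¬(¬b → ¬c), 1
9. ¬b, 1
10. c, 1
11. ¬b → ¬c, 2
12. ¬c, 2
Accessibility: 0R0, 0R1, 1R0, 1R1, 1R2, 2R1, 2R2
The negation has an open branch (countermodel exists).

No, not valid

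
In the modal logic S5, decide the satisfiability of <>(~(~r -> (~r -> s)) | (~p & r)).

Yes, satisfiable

1. <>(~(~r -> (~r -> s)) | (~p & r)), u
2. ~(~r -> (~r -> s)) | (~p & r), v   [<>-rule on 1: fresh world v, uRv]
3. ~p & r, v   [|-rule on 2 (branches; this branch)]
4. ~p, v   [&-rule on 3]
5. r, v   [&-rule on 3]
Accessibility: uRu, uRv, vRu, vRv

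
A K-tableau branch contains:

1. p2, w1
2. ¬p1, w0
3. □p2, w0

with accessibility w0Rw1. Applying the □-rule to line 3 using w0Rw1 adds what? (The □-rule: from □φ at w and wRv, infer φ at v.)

p2, w1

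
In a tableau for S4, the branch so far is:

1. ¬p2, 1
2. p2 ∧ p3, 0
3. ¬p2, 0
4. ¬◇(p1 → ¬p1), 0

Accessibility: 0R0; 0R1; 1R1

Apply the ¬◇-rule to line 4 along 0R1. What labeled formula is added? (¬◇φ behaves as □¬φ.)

¬(p1 → ¬p1), 1

¬◇φ behaves as □¬φ: propagate the negated body to each accessible world.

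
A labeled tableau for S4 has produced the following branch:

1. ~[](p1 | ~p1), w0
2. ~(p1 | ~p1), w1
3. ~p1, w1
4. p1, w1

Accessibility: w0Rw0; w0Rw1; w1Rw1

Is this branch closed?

Both p1 and ~p1 appear at w1.

Closed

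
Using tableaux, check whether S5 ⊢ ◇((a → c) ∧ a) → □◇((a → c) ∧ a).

Tableau for the negation ¬(◇((a → c) ∧ a) → □◇((a → c) ∧ a)):
1. ¬(◇((a → c) ∧ a) → □◇((a → c) ∧ a)), 0
2. ◇((a → c) ∧ a), 0
3. ¬□◇((a → c) ∧ a), 0
4. (a → c) ∧ a, 1
5. a → c, 1
6. a, 1
7. c, 1
8. ¬◇((a → c) ∧ a), 2
9. ¬((a → c) ∧ a), 0
10. ¬((a → c) ∧ a), 1
11. ¬((a → c) ∧ a), 2
12. ¬(a → c), 0
13. a, 0
14. ¬c, 0
15. ¬(a → c), 1
16. ¬c, 1
Accessibility: 0R0, 0R1, 0R2, 1R0, 1R1, 1R2, 2R0, 2R1, 2R2
Branch closes: c and ¬c both at 1.
All branches of the negation close; one closing branch shown above.

Valid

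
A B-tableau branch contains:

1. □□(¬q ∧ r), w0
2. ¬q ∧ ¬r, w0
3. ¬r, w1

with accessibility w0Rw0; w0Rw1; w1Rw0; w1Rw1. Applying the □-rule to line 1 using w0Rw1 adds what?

□(¬q ∧ r), w1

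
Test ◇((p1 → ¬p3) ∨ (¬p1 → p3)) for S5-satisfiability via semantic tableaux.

Yes, satisfiable

1. ◇((p1 → ¬p3) ∨ (¬p1 → p3)), u
2. (p1 → ¬p3) ∨ (¬p1 → p3), v   [◇-rule on 1: fresh world v, uRv]
3. ¬p1 → p3, v   [∨-rule on 2 (branches; this branch)]
4. p3, v   [→-rule on 3 (branches; this branch)]
Accessibility: uRu, uRv, vRu, vRv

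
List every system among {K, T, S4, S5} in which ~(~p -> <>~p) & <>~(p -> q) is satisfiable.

T-tableau for the formula:
1. ~(~p -> <>~p) & <>~(p -> q), 0
2. ~(~p -> <>~p), 0   [&-rule on 1]
3. <>~(p -> q), 0   [&-rule on 1]
4. ~p, 0   [~->-rule on 2]
5. ~<>~p, 0   [~->-rule on 2]
6. p, 0   [~<>-rule on 5 via 0R0]
Accessibility: 0R0
Branch closes: p and ~p both at 0.
Every branch closes (one shown): unsatisfiable in T, hence also in S4, S5 (every S4/S5-frame is a T-frame).
K-tableau for the formula:
1. ~(~p -> <>~p) & <>~(p -> q), 0
2. ~(~p -> <>~p), 0   [&-rule on 1]
3. <>~(p -> q), 0   [&-rule on 1]
4. ~p, 0   [~->-rule on 2]
5. ~<>~p, 0   [~->-rule on 2]
6. ~(p -> q), 1   [<>-rule on 3: fresh world 1, 0R1]
7. p, 1   [~->-rule on 6]
8. ~q, 1   [~->-rule on 6]
Accessibility: 0R1
Complete open branch: satisfiable in K.

K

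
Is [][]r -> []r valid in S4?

Tableau for the negation ~([][]r -> []r):
1. ~([][]r -> []r), u
2. [][]r, u
3. ~[]r, u
4. []r, u
5. r, u
6. ~r, v
7. []r, v
8. r, v
Accessibility: uRu, uRv, vRv
Branch closes: r and ~r both at v.
Every branch of the negation's tableau closes; the branch above is one of them.

Yes, valid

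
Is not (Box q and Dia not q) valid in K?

Tableau for the negation Box q and Dia not q:
1. Box q and Dia not q, w0
2. Box q, w0   [and-rule on 1]
3. Dia not q, w0   [and-rule on 1]
4. not q, w1   [Dia-rule on 3: fresh world w1, w0Rw1]
5. q, w1   [Box-rule on 2 via w0Rw1]
Accessibility: w0Rw1
Branch closes: q and not q both at w1.
Every branch of the negation's tableau closes; the branch above is one of them.

Valid in K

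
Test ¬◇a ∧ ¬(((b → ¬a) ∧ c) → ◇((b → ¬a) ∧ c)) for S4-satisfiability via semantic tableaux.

1. ¬◇a ∧ ¬(((b → ¬a) ∧ c) → ◇((b → ¬a) ∧ c)), w0
2. ¬◇a, w0
3. ¬(((b → ¬a) ∧ c) → ◇((b → ¬a) ∧ c)), w0
4. (b → ¬a) ∧ c, w0
5. ¬◇((b → ¬a) ∧ c), w0
6. b → ¬a, w0
7. c, w0
8. ¬a, w0
9. ¬((b → ¬a) ∧ c), w0
10. ¬(b → ¬a), w0
11. b, w0
12. a, w0
Accessibility: w0Rw0
Branch closes: a and ¬a both at w0.
All branches of the tableau close; one closing branch shown above.

No, unsatisfiable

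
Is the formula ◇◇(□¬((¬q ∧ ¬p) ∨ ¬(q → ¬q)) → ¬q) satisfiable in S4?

1. ◇◇(□¬((¬q ∧ ¬p) ∨ ¬(q → ¬q)) → ¬q), u
2. ◇(□¬((¬q ∧ ¬p) ∨ ¬(q → ¬q)) → ¬q), v   [◇-rule on 1: fresh world v, uRv]
3. □¬((¬q ∧ ¬p) ∨ ¬(q → ¬q)) → ¬q, w   [◇-rule on 2: fresh world w, vRw]
4. ¬q, w   [→-rule on 3 (branches; this branch)]
Accessibility: uRu, uRv, uRw, vRv, vRw, wRw

Satisfiable (open branch found)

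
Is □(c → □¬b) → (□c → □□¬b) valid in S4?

Valid

Tableau for the negation ¬(□(c → □¬b) → (□c → □□¬b)):
1. ¬(□(c → □¬b) → (□c → □□¬b)), 0
2. □(c → □¬b), 0
3. ¬(□c → □□¬b), 0
4. □c, 0
5. ¬□□¬b, 0
6. c → □¬b, 0
7. c, 0
8. □¬b, 0
9. ¬b, 0
10. ¬□¬b, 1
11. c → □¬b, 1
12. c, 1
13. ¬b, 1
14. □¬b, 1
15. b, 2
16. c → □¬b, 2
17. c, 2
18. ¬b, 2
Accessibility: 0R0, 0R1, 0R2, 1R1, 1R2, 2R2
Branch closes: b and ¬b both at 2.
All branches of the negation close; one closing branch shown above.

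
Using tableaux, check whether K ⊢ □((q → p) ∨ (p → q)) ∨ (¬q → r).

Valid

Tableau for the negation ¬(□((q → p) ∨ (p → q)) ∨ (¬q → r)):
1. ¬(□((q → p) ∨ (p → q)) ∨ (¬q → r)), u
2. ¬□((q → p) ∨ (p → q)), u
3. ¬(¬q → r), u
4. ¬q, u
5. ¬r, u
6. ¬((q → p) ∨ (p → q)), v
7. ¬(q → p), v
8. ¬(p → q), v
9. q, v
10. ¬p, v
11. p, v
12. ¬q, v
Accessibility: uRv
Branch closes: p and ¬p both at v.
Every branch of the negation's tableau closes; the branch above is one of them.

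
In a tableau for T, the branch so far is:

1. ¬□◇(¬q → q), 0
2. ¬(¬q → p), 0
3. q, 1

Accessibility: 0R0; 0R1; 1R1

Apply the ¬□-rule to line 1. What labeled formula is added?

a fresh world 2 with 0R2, and ¬◇(¬q → q) at 2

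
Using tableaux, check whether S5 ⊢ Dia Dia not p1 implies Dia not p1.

Valid

Tableau for the negation not (Dia Dia not p1 implies Dia not p1):
1. not (Dia Dia not p1 implies Dia not p1), u
2. Dia Dia not p1, u
3. not Dia not p1, u
4. p1, u
5. Dia not p1, v
6. p1, v
7. not p1, w
8. p1, w
Accessibility: uRu, uRv, uRw, vRu, vRv, vRw, wRu, wRv, wRw
Branch closes: p1 and not p1 both at w.
Every branch of the negation's tableau closes; the branch above is one of them.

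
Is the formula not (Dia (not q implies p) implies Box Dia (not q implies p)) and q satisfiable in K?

1. not (Dia (not q implies p) implies Box Dia (not q implies p)) and q, u
2. not (Dia (not q implies p) implies Box Dia (not q implies p)), u
3. q, u
4. Dia (not q implies p), u
5. not Box Dia (not q implies p), u
6. not q implies p, v
7. p, v
8. not Dia (not q implies p), w
Accessibility: uRv, uRw

Yes, satisfiable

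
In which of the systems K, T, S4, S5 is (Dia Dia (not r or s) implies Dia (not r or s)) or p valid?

T-tableau for the negation not ((Dia Dia (not r or s) implies Dia (not r or s)) or p):
1. not ((Dia Dia (not r or s) implies Dia (not r or s)) or p), u
2. not (Dia Dia (not r or s) implies Dia (not r or s)), u
3. not p, u
4. Dia Dia (not r or s), u
5. not Dia (not r or s), u
6. not (not r or s), u
7. r, u
8. not s, u
9. Dia (not r or s), v
10. not (not r or s), v
11. r, v
12. not s, v
13. not r or s, w
14. s, w
Accessibility: uRu, uRv, vRv, vRw, wRw
Complete open branch: countermodel on a T-frame, so not valid in T, nor in K (the same frame is also a K-frame).
S4-tableau for the negation not ((Dia Dia (not r or s) implies Dia (not r or s)) or p):
1. not ((Dia Dia (not r or s) implies Dia (not r or s)) or p), u
2. not (Dia Dia (not r or s) implies Dia (not r or s)), u
3. not p, u
4. Dia Dia (not r or s), u
5. not Dia (not r or s), u
6. not (not r or s), u
7. r, u
8. not s, u
9. Dia (not r or s), v
10. not (not r or s), v
11. r, v
12. not s, v
13. not r or s, w
14. not (not r or s), w
15. r, w
16. not s, w
17. s, w
Accessibility: uRu, uRv, uRw, vRv, vRw, wRw
Branch closes: s and not s both at w.
Every branch closes (one shown): valid in S4, hence also in S5 (every theorem of S4 is a theorem of S5).

S4, S5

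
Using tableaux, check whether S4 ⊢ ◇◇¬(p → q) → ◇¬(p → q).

Valid in S4

Tableau for the negation ¬(◇◇¬(p → q) → ◇¬(p → q)):
1. ¬(◇◇¬(p → q) → ◇¬(p → q)), w0
2. ◇◇¬(p → q), w0
3. ¬◇¬(p → q), w0
4. p → q, w0
5. q, w0
6. ◇¬(p → q), w1
7. p → q, w1
8. q, w1
9. ¬(p → q), w2
10. p, w2
11. ¬q, w2
12. p → q, w2
13. q, w2
Accessibility: w0Rw0, w0Rw1, w0Rw2, w1Rw1, w1Rw2, w2Rw2
Branch closes: q and ¬q both at w2.
All branches of the negation close; one closing branch shown above.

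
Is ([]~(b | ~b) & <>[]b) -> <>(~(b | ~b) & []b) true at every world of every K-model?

Tableau for the negation ~(([]~(b | ~b) & <>[]b) -> <>(~(b | ~b) & []b)):
1. ~(([]~(b | ~b) & <>[]b) -> <>(~(b | ~b) & []b)), 0
2. []~(b | ~b) & <>[]b, 0
3. ~<>(~(b | ~b) & []b), 0
4. []~(b | ~b), 0
5. <>[]b, 0
6. []b, 1
7. ~(~(b | ~b) & []b), 1
8. ~(b | ~b), 1
9. ~b, 1
10. b, 1
Accessibility: 0R1
Branch closes: b and ~b both at 1.
All branches of the negation close; one closing branch shown above.

Yes, valid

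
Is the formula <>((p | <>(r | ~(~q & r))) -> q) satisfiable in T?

1. <>((p | <>(r | ~(~q & r))) -> q), 0
2. (p | <>(r | ~(~q & r))) -> q, 1
3. q, 1
Accessibility: 0R0, 0R1, 1R1

Yes, satisfiable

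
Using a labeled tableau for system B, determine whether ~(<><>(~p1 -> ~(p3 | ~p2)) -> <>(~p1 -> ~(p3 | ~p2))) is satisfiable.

Satisfiable

1. ~(<><>(~p1 -> ~(p3 | ~p2)) -> <>(~p1 -> ~(p3 | ~p2))), u
2. <><>(~p1 -> ~(p3 | ~p2)), u
3. ~<>(~p1 -> ~(p3 | ~p2)), u
4. ~(~p1 -> ~(p3 | ~p2)), u
5. ~p1, u
6. p3 | ~p2, u
7. ~p2, u
8. <>(~p1 -> ~(p3 | ~p2)), v
9. ~(~p1 -> ~(p3 | ~p2)), v
10. ~p1, v
11. p3 | ~p2, v
12. ~p2, v
13. ~p1 -> ~(p3 | ~p2), w
14. ~(p3 | ~p2), w
15. ~p3, w
16. p2, w
Accessibility: uRu, uRv, vRu, vRv, vRw, wRv, wRw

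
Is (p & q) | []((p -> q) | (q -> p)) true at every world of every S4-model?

Valid

Tableau for the negation ~((p & q) | []((p -> q) | (q -> p))):
1. ~((p & q) | []((p -> q) | (q -> p))), u
2. ~(p & q), u
3. ~[]((p -> q) | (q -> p)), u
4. ~q, u
5. ~((p -> q) | (q -> p)), v
6. ~(p -> q), v
7. ~(q -> p), v
8. p, v
9. ~q, v
10. q, v
11. ~p, v
Accessibility: uRu, uRv, vRv
Branch closes: q and ~q both at v.
Every branch of the negation's tableau closes; the branch above is one of them.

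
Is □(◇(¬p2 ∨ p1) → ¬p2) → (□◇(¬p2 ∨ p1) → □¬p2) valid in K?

Valid

Tableau for the negation ¬(□(◇(¬p2 ∨ p1) → ¬p2) → (□◇(¬p2 ∨ p1) → □¬p2)):
1. ¬(□(◇(¬p2 ∨ p1) → ¬p2) → (□◇(¬p2 ∨ p1) → □¬p2)), 0
2. □(◇(¬p2 ∨ p1) → ¬p2), 0
3. ¬(□◇(¬p2 ∨ p1) → □¬p2), 0
4. □◇(¬p2 ∨ p1), 0
5. ¬□¬p2, 0
6. p2, 1
7. ◇(¬p2 ∨ p1) → ¬p2, 1
8. ◇(¬p2 ∨ p1), 1
9. ¬◇(¬p2 ∨ p1), 1
10. ¬p2 ∨ p1, 2
11. ¬(¬p2 ∨ p1), 2
12. p2, 2
13. ¬p1, 2
14. p1, 2
Accessibility: 0R1, 1R2
Branch closes: p1 and ¬p1 both at 2.
Every branch of the negation's tableau closes; the branch above is one of them.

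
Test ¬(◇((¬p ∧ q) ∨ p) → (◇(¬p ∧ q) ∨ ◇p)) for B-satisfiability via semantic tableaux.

1. ¬(◇((¬p ∧ q) ∨ p) → (◇(¬p ∧ q) ∨ ◇p)), u
2. ◇((¬p ∧ q) ∨ p), u   [¬→-rule on 1]
3. ¬(◇(¬p ∧ q) ∨ ◇p), u   [¬→-rule on 1]
4. ¬◇(¬p ∧ q), u   [¬∨-rule on 3]
5. ¬◇p, u   [¬∨-rule on 3]
6. ¬(¬p ∧ q), u   [¬◇-rule on 4 via uRu]
7. ¬p, u   [¬◇-rule on 5 via uRu]
8. ¬q, u   [¬∧-rule on 6 (branches; this branch)]
9. (¬p ∧ q) ∨ p, v   [◇-rule on 2: fresh world v, uRv]
10. ¬(¬p ∧ q), v   [¬◇-rule on 4 via uRv]
11. ¬p, v   [¬◇-rule on 5 via uRv]
12. ¬p ∧ q, v   [∨-rule on 9 (branches; this branch)]
13. q, v   [∧-rule on 12]
14. ¬q, v   [¬∧-rule on 10 (branches; this branch)]
Accessibility: uRu, uRv, vRu, vRv
Branch closes: q and ¬q both at v.
(One branch shown.) All branches close.

Unsatisfiable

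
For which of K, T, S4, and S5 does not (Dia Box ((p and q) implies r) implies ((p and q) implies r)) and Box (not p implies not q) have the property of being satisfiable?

K, T, S4

S5-tableau for the formula:
1. not (Dia Box ((p and q) implies r) implies ((p and q) implies r)) and Box (not p implies not q), u
2. not (Dia Box ((p and q) implies r) implies ((p and q) implies r)), u
3. Box (not p implies not q), u
4. Dia Box ((p and q) implies r), u
5. not ((p and q) implies r), u
6. p and q, u
7. not r, u
8. p, u
9. q, u
10. not p implies not q, u
11. Box ((p and q) implies r), v
12. not p implies not q, v
13. (p and q) implies r, u
14. (p and q) implies r, v
15. not q, v
16. not (p and q), u
17. r, v
18. not q, u
Accessibility: uRu, uRv, vRu, vRv
Branch closes: q and not q both at u.
Every branch closes (one shown): unsatisfiable in S5.
S4-tableau for the formula:
1. not (Dia Box ((p and q) implies r) implies ((p and q) implies r)) and Box (not p implies not q), u
2. not (Dia Box ((p and q) implies r) implies ((p and q) implies r)), u
3. Box (not p implies not q), u
4. Dia Box ((p and q) implies r), u
5. not ((p and q) implies r), u
6. p and q, u
7. not r, u
8. p, u
9. q, u
10. not p implies not q, u
11. Box ((p and q) implies r), v
12. not p implies not q, v
13. (p and q) implies r, v
14. not q, v
15. r, v
Accessibility: uRu, uRv, vRv
Complete open branch: satisfiable in S4, hence also in K, T (this S4-model is also a K-model and a T-model).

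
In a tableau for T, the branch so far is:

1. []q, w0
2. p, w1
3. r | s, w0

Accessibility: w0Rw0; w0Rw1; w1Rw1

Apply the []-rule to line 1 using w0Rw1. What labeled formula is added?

q, w1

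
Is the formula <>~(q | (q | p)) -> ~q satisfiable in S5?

1. <>~(q | (q | p)) -> ~q, w0
2. ~q, w0
Accessibility: w0Rw0

Yes, satisfiable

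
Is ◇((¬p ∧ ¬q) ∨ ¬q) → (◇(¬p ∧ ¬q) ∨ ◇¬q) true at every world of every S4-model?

Tableau for the negation ¬(◇((¬p ∧ ¬q) ∨ ¬q) → (◇(¬p ∧ ¬q) ∨ ◇¬q)):
1. ¬(◇((¬p ∧ ¬q) ∨ ¬q) → (◇(¬p ∧ ¬q) ∨ ◇¬q)), u
2. ◇((¬p ∧ ¬q) ∨ ¬q), u   [¬→-rule on 1]
3. ¬(◇(¬p ∧ ¬q) ∨ ◇¬q), u   [¬→-rule on 1]
4. ¬◇(¬p ∧ ¬q), u   [¬∨-rule on 3]
5. ¬◇¬q, u   [¬∨-rule on 3]
6. ¬(¬p ∧ ¬q), u   [¬◇-rule on 4 via uRu]
7. q, u   [¬◇-rule on 5 via uRu]
8. (¬p ∧ ¬q) ∨ ¬q, v   [◇-rule on 2: fresh world v, uRv]
9. ¬(¬p ∧ ¬q), v   [¬◇-rule on 4 via uRv]
10. q, v   [¬◇-rule on 5 via uRv]
11. ¬p ∧ ¬q, v   [∨-rule on 8 (branches; this branch)]
12. ¬p, v   [∧-rule on 11]
13. ¬q, v   [∧-rule on 11]
Accessibility: uRu, uRv, vRv
Branch closes: q and ¬q both at v.
All branches of the negation close; one closing branch shown above.

Valid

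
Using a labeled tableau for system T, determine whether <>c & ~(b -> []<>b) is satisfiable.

1. <>c & ~(b -> []<>b), 0
2. <>c, 0   [&-rule on 1]
3. ~(b -> []<>b), 0   [&-rule on 1]
4. b, 0   [~->-rule on 3]
5. ~[]<>b, 0   [~->-rule on 3]
6. c, 1   [<>-rule on 2: fresh world 1, 0R1]
7. ~<>b, 2   [~[]-rule on 5: fresh world 2, 0R2]
8. ~b, 2   [~<>-rule on 7 via 2R2]
Accessibility: 0R0, 0R1, 0R2, 1R1, 2R2

Satisfiable (open branch found)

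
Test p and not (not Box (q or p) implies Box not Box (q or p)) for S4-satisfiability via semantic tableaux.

Yes, satisfiable

1. p and not (not Box (q or p) implies Box not Box (q or p)), u
2. p, u   [and-rule on 1]
3. not (not Box (q or p) implies Box not Box (q or p)), u   [and-rule on 1]
4. not Box (q or p), u   [neg-implies-rule on 3]
5. not Box not Box (q or p), u   [neg-implies-rule on 3]
6. not (q or p), v   [neg-Box-rule on 4: fresh world v, uRv]
7. not q, v   [neg-or-rule on 6]
8. not p, v   [neg-or-rule on 6]
9. Box (q or p), w   [neg-Box-rule on 5: fresh world w, uRw]
10. q or p, w   [Box-rule on 9 via wRw]
11. p, w   [or-rule on 10 (branches; this branch)]
Accessibility: uRu, uRv, uRw, vRv, wRw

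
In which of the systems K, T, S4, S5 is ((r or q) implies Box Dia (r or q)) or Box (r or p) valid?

S5

S4-tableau for the negation not (((r or q) implies Box Dia (r or q)) or Box (r or p)):
1. not (((r or q) implies Box Dia (r or q)) or Box (r or p)), u
2. not ((r or q) implies Box Dia (r or q)), u
3. not Box (r or p), u
4. r or q, u
5. not Box Dia (r or q), u
6. q, u
7. not (r or p), v
8. not r, v
9. not p, v
10. not Dia (r or q), w
11. not (r or q), w
12. not r, w
13. not q, w
Accessibility: uRu, uRv, uRw, vRv, wRw
Complete open branch: countermodel on an S4-frame, so not valid in S4, nor in K, T (the same frame is also a K-frame and a T-frame).
S5-tableau for the negation not (((r or q) implies Box Dia (r or q)) or Box (r or p)):
1. not (((r or q) implies Box Dia (r or q)) or Box (r or p)), u
2. not ((r or q) implies Box Dia (r or q)), u
3. not Box (r or p), u
4. r or q, u
5. not Box Dia (r or q), u
6. q, u
7. not (r or p), v
8. not r, v
9. not p, v
10. not Dia (r or q), w
11. not (r or q), u
12. not r, u
13. not q, u
Accessibility: uRu, uRv, uRw, vRu, vRv, vRw, wRu, wRv, wRw
Branch closes: q and not q both at u.
Every branch closes (one shown): valid in S5.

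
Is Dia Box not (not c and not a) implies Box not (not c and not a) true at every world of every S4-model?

Not valid

Tableau for the negation not (Dia Box not (not c and not a) implies Box not (not c and not a)):
1. not (Dia Box not (not c and not a) implies Box not (not c and not a)), 0
2. Dia Box not (not c and not a), 0   [neg-implies-rule on 1]
3. not Box not (not c and not a), 0   [neg-implies-rule on 1]
4. Box not (not c and not a), 1   [Dia-rule on 2: fresh world 1, 0R1]
5. not (not c and not a), 1   [Box-rule on 4 via 1R1]
6. a, 1   [neg-and-rule on 5 (branches; this branch)]
7. not c and not a, 2   [neg-Box-rule on 3: fresh world 2, 0R2]
8. not c, 2   [and-rule on 7]
9. not a, 2   [and-rule on 7]
Accessibility: 0R0, 0R1, 0R2, 1R1, 2R2
The negation has an open branch (countermodel exists).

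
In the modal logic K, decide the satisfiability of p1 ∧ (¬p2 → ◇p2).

Yes, satisfiable

1. p1 ∧ (¬p2 → ◇p2), w0
2. p1, w0   [∧-rule on 1]
3. ¬p2 → ◇p2, w0   [∧-rule on 1]
4. ◇p2, w0   [→-rule on 3 (branches; this branch)]
5. p2, w1   [◇-rule on 4: fresh world w1, w0Rw1]
Accessibility: w0Rw1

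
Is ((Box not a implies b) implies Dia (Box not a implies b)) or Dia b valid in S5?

Tableau for the negation not (((Box not a implies b) implies Dia (Box not a implies b)) or Dia b):
1. not (((Box not a implies b) implies Dia (Box not a implies b)) or Dia b), u
2. not ((Box not a implies b) implies Dia (Box not a implies b)), u   [neg-or-rule on 1]
3. not Dia b, u   [neg-or-rule on 1]
4. Box not a implies b, u   [neg-implies-rule on 2]
5. not Dia (Box not a implies b), u   [neg-implies-rule on 2]
6. not b, u   [neg-Dia-rule on 3 via uRu]
7. not (Box not a implies b), u   [neg-Dia-rule on 5 via uRu]
8. Box not a, u   [neg-implies-rule on 7]
9. not a, u   [Box-rule on 8 via uRu]
10. not Box not a, u   [implies-rule on 4 (branches; this branch)]
11. a, v   [neg-Box-rule on 10: fresh world v, uRv]
12. not b, v   [neg-Dia-rule on 3 via uRv]
13. not (Box not a implies b), v   [neg-Dia-rule on 5 via uRv]
14. Box not a, v   [neg-implies-rule on 13]
15. not a, v   [Box-rule on 8 via uRv]
Accessibility: uRu, uRv, vRu, vRv
Branch closes: a and not a both at v.
All branches of the negation close; one closing branch shown above.

Valid in S5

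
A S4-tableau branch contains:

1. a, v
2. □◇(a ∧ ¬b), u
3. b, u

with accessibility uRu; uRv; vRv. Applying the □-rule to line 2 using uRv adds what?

◇(a ∧ ¬b), v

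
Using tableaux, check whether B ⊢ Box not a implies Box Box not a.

Tableau for the negation not (Box not a implies Box Box not a):
1. not (Box not a implies Box Box not a), w0
2. Box not a, w0
3. not Box Box not a, w0
4. not a, w0
5. not Box not a, w1
6. not a, w1
7. a, w2
Accessibility: w0Rw0, w0Rw1, w1Rw0, w1Rw1, w1Rw2, w2Rw1, w2Rw2
The negation has an open branch (countermodel exists).

Invalid (countermodel exists)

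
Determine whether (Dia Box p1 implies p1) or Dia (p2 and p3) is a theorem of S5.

Valid in S5

Tableau for the negation not ((Dia Box p1 implies p1) or Dia (p2 and p3)):
1. not ((Dia Box p1 implies p1) or Dia (p2 and p3)), w0
2. not (Dia Box p1 implies p1), w0
3. not Dia (p2 and p3), w0
4. Dia Box p1, w0
5. not p1, w0
6. not (p2 and p3), w0
7. not p3, w0
8. Box p1, w1
9. not (p2 and p3), w1
10. p1, w0
Accessibility: w0Rw0, w0Rw1, w1Rw0, w1Rw1
Branch closes: p1 and not p1 both at w0.
All branches of the negation close; one closing branch shown above.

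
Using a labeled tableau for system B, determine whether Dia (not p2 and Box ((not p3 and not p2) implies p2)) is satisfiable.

Yes, satisfiable

1. Dia (not p2 and Box ((not p3 and not p2) implies p2)), 0
2. not p2 and Box ((not p3 and not p2) implies p2), 1   [Dia-rule on 1: fresh world 1, 0R1]
3. not p2, 1   [and-rule on 2]
4. Box ((not p3 and not p2) implies p2), 1   [and-rule on 2]
5. (not p3 and not p2) implies p2, 0   [Box-rule on 4 via 1R0]
6. (not p3 and not p2) implies p2, 1   [Box-rule on 4 via 1R1]
7. p2, 0   [implies-rule on 5 (branches; this branch)]
8. not (not p3 and not p2), 1   [implies-rule on 6 (branches; this branch)]
9. p3, 1   [neg-and-rule on 8 (branches; this branch)]
Accessibility: 0R0, 0R1, 1R0, 1R1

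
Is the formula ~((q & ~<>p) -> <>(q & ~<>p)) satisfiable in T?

1. ~((q & ~<>p) -> <>(q & ~<>p)), u
2. q & ~<>p, u
3. ~<>(q & ~<>p), u
4. q, u
5. ~<>p, u
6. ~(q & ~<>p), u
7. ~p, u
8. <>p, u
9. p, v
10. ~(q & ~<>p), v
11. ~p, v
Accessibility: uRu, uRv, vRv
Branch closes: p and ~p both at v.
Every branch closes; the branch above is one of them.

No, unsatisfiable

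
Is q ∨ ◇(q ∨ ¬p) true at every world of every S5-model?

No, not valid

Tableau for the negation ¬(q ∨ ◇(q ∨ ¬p)):
1. ¬(q ∨ ◇(q ∨ ¬p)), u
2. ¬q, u
3. ¬◇(q ∨ ¬p), u
4. ¬(q ∨ ¬p), u
5. p, u
Accessibility: uRu
The negation has an open branch (countermodel exists).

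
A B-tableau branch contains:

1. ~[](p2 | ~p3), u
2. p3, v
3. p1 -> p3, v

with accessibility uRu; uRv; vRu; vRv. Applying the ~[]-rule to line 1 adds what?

a fresh world w with uRw, and ~(p2 | ~p3) at w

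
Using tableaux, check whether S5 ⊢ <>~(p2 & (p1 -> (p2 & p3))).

Tableau for the negation ~<>~(p2 & (p1 -> (p2 & p3))):
1. ~<>~(p2 & (p1 -> (p2 & p3))), u
2. p2 & (p1 -> (p2 & p3)), u
3. p2, u
4. p1 -> (p2 & p3), u
5. p2 & p3, u
6. p3, u
Accessibility: uRu
The negation has an open branch (countermodel exists).

Not valid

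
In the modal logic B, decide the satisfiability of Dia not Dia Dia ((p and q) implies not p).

1. Dia not Dia Dia ((p and q) implies not p), 0
2. not Dia Dia ((p and q) implies not p), 1
3. not Dia ((p and q) implies not p), 0
4. not Dia ((p and q) implies not p), 1
5. not ((p and q) implies not p), 0
6. p and q, 0
7. p, 0
8. q, 0
9. not ((p and q) implies not p), 1
10. p and q, 1
11. p, 1
12. q, 1
Accessibility: 0R0, 0R1, 1R0, 1R1

Satisfiable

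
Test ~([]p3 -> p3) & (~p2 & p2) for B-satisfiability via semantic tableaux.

Unsatisfiable (every branch closes)

1. ~([]p3 -> p3) & (~p2 & p2), 0
2. ~([]p3 -> p3), 0   [&-rule on 1]
3. ~p2 & p2, 0   [&-rule on 1]
4. []p3, 0   [~->-rule on 2]
5. ~p3, 0   [~->-rule on 2]
6. ~p2, 0   [&-rule on 3]
7. p2, 0   [&-rule on 3]
Accessibility: 0R0
Branch closes: p2 and ~p2 both at 0.
(One branch shown.) All branches close.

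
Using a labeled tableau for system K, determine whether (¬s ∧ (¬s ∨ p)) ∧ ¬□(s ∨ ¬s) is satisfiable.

1. (¬s ∧ (¬s ∨ p)) ∧ ¬□(s ∨ ¬s), u
2. ¬s ∧ (¬s ∨ p), u   [∧-rule on 1]
3. ¬□(s ∨ ¬s), u   [∧-rule on 1]
4. ¬s, u   [∧-rule on 2]
5. ¬s ∨ p, u   [∧-rule on 2]
6. p, u   [∨-rule on 5 (branches; this branch)]
7. ¬(s ∨ ¬s), v   [¬□-rule on 3: fresh world v, uRv]
8. ¬s, v   [¬∨-rule on 7]
9. s, v   [¬∨-rule on 7]
Accessibility: uRv
Branch closes: s and ¬s both at v.
All branches of the tableau close; one closing branch shown above.

Unsatisfiable (every branch closes)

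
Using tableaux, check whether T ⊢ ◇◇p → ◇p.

Invalid (countermodel exists)

Tableau for the negation ¬(◇◇p → ◇p):
1. ¬(◇◇p → ◇p), 0
2. ◇◇p, 0   [¬→-rule on 1]
3. ¬◇p, 0   [¬→-rule on 1]
4. ¬p, 0   [¬◇-rule on 3 via 0R0]
5. ◇p, 1   [◇-rule on 2: fresh world 1, 0R1]
6. ¬p, 1   [¬◇-rule on 3 via 0R1]
7. p, 2   [◇-rule on 5: fresh world 2, 1R2]
Accessibility: 0R0, 0R1, 1R1, 1R2, 2R2
The negation has an open branch (countermodel exists).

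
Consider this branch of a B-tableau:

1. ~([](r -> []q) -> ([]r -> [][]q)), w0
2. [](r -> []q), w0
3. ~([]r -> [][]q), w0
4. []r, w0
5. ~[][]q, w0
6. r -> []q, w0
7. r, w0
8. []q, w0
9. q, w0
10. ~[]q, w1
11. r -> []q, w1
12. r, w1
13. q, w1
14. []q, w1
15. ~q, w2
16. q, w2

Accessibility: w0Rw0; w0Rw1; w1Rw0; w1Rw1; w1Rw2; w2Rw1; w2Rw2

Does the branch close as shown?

Both q and ~q appear at w2.

Yes, closed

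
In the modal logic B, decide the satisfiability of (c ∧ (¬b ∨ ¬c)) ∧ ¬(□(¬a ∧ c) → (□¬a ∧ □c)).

Unsatisfiable (every branch closes)

1. (c ∧ (¬b ∨ ¬c)) ∧ ¬(□(¬a ∧ c) → (□¬a ∧ □c)), u
2. c ∧ (¬b ∨ ¬c), u
3. ¬(□(¬a ∧ c) → (□¬a ∧ □c)), u
4. c, u
5. ¬b ∨ ¬c, u
6. □(¬a ∧ c), u
7. ¬(□¬a ∧ □c), u
8. ¬a ∧ c, u
9. ¬a, u
10. ¬b, u
11. ¬□c, u
12. ¬c, v
13. ¬a ∧ c, v
14. ¬a, v
15. c, v
Accessibility: uRu, uRv, vRu, vRv
Branch closes: c and ¬c both at v.
(One branch shown.) All branches close.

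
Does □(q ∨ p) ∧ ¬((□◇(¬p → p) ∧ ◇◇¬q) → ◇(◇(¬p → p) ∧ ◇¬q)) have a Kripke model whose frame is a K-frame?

1. □(q ∨ p) ∧ ¬((□◇(¬p → p) ∧ ◇◇¬q) → ◇(◇(¬p → p) ∧ ◇¬q)), 0
2. □(q ∨ p), 0
3. ¬((□◇(¬p → p) ∧ ◇◇¬q) → ◇(◇(¬p → p) ∧ ◇¬q)), 0
4. □◇(¬p → p) ∧ ◇◇¬q, 0
5. ¬◇(◇(¬p → p) ∧ ◇¬q), 0
6. □◇(¬p → p), 0
7. ◇◇¬q, 0
8. ◇¬q, 1
9. q ∨ p, 1
10. ¬(◇(¬p → p) ∧ ◇¬q), 1
11. ◇(¬p → p), 1
12. p, 1
13. ¬◇(¬p → p), 1
14. ¬q, 2
15. ¬(¬p → p), 2
16. ¬p, 2
17. ¬p → p, 3
18. ¬(¬p → p), 3
19. ¬p, 3
20. p, 3
Accessibility: 0R1, 1R2, 1R3
Branch closes: p and ¬p both at 3.
All branches of the tableau close; one closing branch shown above.

No, unsatisfiable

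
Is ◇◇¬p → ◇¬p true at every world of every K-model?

Tableau for the negation ¬(◇◇¬p → ◇¬p):
1. ¬(◇◇¬p → ◇¬p), u
2. ◇◇¬p, u
3. ¬◇¬p, u
4. ◇¬p, v
5. p, v
6. ¬p, w
Accessibility: uRv, vRw
The negation has an open branch (countermodel exists).

No, not valid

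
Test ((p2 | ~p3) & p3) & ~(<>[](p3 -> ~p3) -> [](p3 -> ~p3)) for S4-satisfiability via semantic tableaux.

Satisfiable

1. ((p2 | ~p3) & p3) & ~(<>[](p3 -> ~p3) -> [](p3 -> ~p3)), w0
2. (p2 | ~p3) & p3, w0   [&-rule on 1]
3. ~(<>[](p3 -> ~p3) -> [](p3 -> ~p3)), w0   [&-rule on 1]
4. p2 | ~p3, w0   [&-rule on 2]
5. p3, w0   [&-rule on 2]
6. <>[](p3 -> ~p3), w0   [~->-rule on 3]
7. ~[](p3 -> ~p3), w0   [~->-rule on 3]
8. p2, w0   [|-rule on 4 (branches; this branch)]
9. [](p3 -> ~p3), w1   [<>-rule on 6: fresh world w1, w0Rw1]
10. p3 -> ~p3, w1   [[]-rule on 9 via w1Rw1]
11. ~p3, w1   [->-rule on 10 (branches; this branch)]
12. ~(p3 -> ~p3), w2   [~[]-rule on 7: fresh world w2, w0Rw2]
13. p3, w2   [~->-rule on 12]
Accessibility: w0Rw0, w0Rw1, w0Rw2, w1Rw1, w2Rw2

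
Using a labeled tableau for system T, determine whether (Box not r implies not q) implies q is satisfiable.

1. (Box not r implies not q) implies q, w0
2. q, w0
Accessibility: w0Rw0

Yes, satisfiable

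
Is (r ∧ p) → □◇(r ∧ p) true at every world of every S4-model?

No, not valid

Tableau for the negation ¬((r ∧ p) → □◇(r ∧ p)):
1. ¬((r ∧ p) → □◇(r ∧ p)), u
2. r ∧ p, u   [¬→-rule on 1]
3. ¬□◇(r ∧ p), u   [¬→-rule on 1]
4. r, u   [∧-rule on 2]
5. p, u   [∧-rule on 2]
6. ¬◇(r ∧ p), v   [¬□-rule on 3: fresh world v, uRv]
7. ¬(r ∧ p), v   [¬◇-rule on 6 via vRv]
8. ¬p, v   [¬∧-rule on 7 (branches; this branch)]
Accessibility: uRu, uRv, vRv
The negation has an open branch (countermodel exists).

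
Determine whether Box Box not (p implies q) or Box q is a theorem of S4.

No, not valid

Tableau for the negation not (Box Box not (p implies q) or Box q):
1. not (Box Box not (p implies q) or Box q), w0
2. not Box Box not (p implies q), w0
3. not Box q, w0
4. not Box not (p implies q), w1
5. not q, w2
6. p implies q, w3
7. q, w3
Accessibility: w0Rw0, w0Rw1, w0Rw2, w0Rw3, w1Rw1, w1Rw3, w2Rw2, w3Rw3
The negation has an open branch (countermodel exists).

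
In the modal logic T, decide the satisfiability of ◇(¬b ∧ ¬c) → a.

Yes, satisfiable

1. ◇(¬b ∧ ¬c) → a, 0
2. a, 0   [→-rule on 1 (branches; this branch)]
Accessibility: 0R0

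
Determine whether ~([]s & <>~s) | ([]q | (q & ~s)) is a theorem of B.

Tableau for the negation ~(~([]s & <>~s) | ([]q | (q & ~s))):
1. ~(~([]s & <>~s) | ([]q | (q & ~s))), u
2. []s & <>~s, u
3. ~([]q | (q & ~s)), u
4. []s, u
5. <>~s, u
6. ~[]q, u
7. ~(q & ~s), u
8. s, u
9. ~s, v
10. s, v
Accessibility: uRu, uRv, vRu, vRv
Branch closes: s and ~s both at v.
Every branch of the negation's tableau closes; the branch above is one of them.

Yes, valid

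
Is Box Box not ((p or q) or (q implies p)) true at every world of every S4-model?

Tableau for the negation not Box Box not ((p or q) or (q implies p)):
1. not Box Box not ((p or q) or (q implies p)), u
2. not Box not ((p or q) or (q implies p)), v
3. (p or q) or (q implies p), w
4. q implies p, w
5. p, w
Accessibility: uRu, uRv, uRw, vRv, vRw, wRw
The negation has an open branch (countermodel exists).

Not valid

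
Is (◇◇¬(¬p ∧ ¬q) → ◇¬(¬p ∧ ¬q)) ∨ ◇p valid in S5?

Yes, valid

Tableau for the negation ¬((◇◇¬(¬p ∧ ¬q) → ◇¬(¬p ∧ ¬q)) ∨ ◇p):
1. ¬((◇◇¬(¬p ∧ ¬q) → ◇¬(¬p ∧ ¬q)) ∨ ◇p), w0
2. ¬(◇◇¬(¬p ∧ ¬q) → ◇¬(¬p ∧ ¬q)), w0
3. ¬◇p, w0
4. ◇◇¬(¬p ∧ ¬q), w0
5. ¬◇¬(¬p ∧ ¬q), w0
6. ¬p, w0
7. ¬p ∧ ¬q, w0
8. ¬q, w0
9. ◇¬(¬p ∧ ¬q), w1
10. ¬p, w1
11. ¬p ∧ ¬q, w1
12. ¬q, w1
13. ¬(¬p ∧ ¬q), w2
14. ¬p, w2
15. ¬p ∧ ¬q, w2
16. ¬q, w2
17. q, w2
Accessibility: w0Rw0, w0Rw1, w0Rw2, w1Rw0, w1Rw1, w1Rw2, w2Rw0, w2Rw1, w2Rw2
Branch closes: q and ¬q both at w2.
All branches of the negation close; one closing branch shown above.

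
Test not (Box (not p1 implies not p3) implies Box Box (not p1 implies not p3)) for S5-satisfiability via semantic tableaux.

1. not (Box (not p1 implies not p3) implies Box Box (not p1 implies not p3)), w0
2. Box (not p1 implies not p3), w0
3. not Box Box (not p1 implies not p3), w0
4. not p1 implies not p3, w0
5. not p3, w0
6. not Box (not p1 implies not p3), w1
7. not p1 implies not p3, w1
8. not p3, w1
9. not (not p1 implies not p3), w2
10. not p1, w2
11. p3, w2
12. not p1 implies not p3, w2
13. not p3, w2
Accessibility: w0Rw0, w0Rw1, w0Rw2, w1Rw0, w1Rw1, w1Rw2, w2Rw0, w2Rw1, w2Rw2
Branch closes: p3 and not p3 both at w2.
All branches of the tableau close; one closing branch shown above.

Unsatisfiable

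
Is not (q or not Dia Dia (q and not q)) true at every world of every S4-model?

Invalid (countermodel exists)

Tableau for the negation q or not Dia Dia (q and not q):
1. q or not Dia Dia (q and not q), u
2. not Dia Dia (q and not q), u
3. not Dia (q and not q), u
4. not (q and not q), u
5. q, u
Accessibility: uRu
The negation has an open branch (countermodel exists).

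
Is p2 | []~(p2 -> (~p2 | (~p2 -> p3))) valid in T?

Tableau for the negation ~(p2 | []~(p2 -> (~p2 | (~p2 -> p3)))):
1. ~(p2 | []~(p2 -> (~p2 | (~p2 -> p3)))), u
2. ~p2, u
3. ~[]~(p2 -> (~p2 | (~p2 -> p3))), u
4. p2 -> (~p2 | (~p2 -> p3)), v
5. ~p2 | (~p2 -> p3), v
6. ~p2 -> p3, v
7. p3, v
Accessibility: uRu, uRv, vRv
The negation has an open branch (countermodel exists).

Invalid (countermodel exists)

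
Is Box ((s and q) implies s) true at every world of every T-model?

Valid in T

Tableau for the negation not Box ((s and q) implies s):
1. not Box ((s and q) implies s), w0
2. not ((s and q) implies s), w1
3. s and q, w1
4. not s, w1
5. s, w1
6. q, w1
Accessibility: w0Rw0, w0Rw1, w1Rw1
Branch closes: s and not s both at w1.
Every branch of the negation's tableau closes; the branch above is one of them.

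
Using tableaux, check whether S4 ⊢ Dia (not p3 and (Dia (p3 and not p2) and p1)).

Invalid (countermodel exists)

Tableau for the negation not Dia (not p3 and (Dia (p3 and not p2) and p1)):
1. not Dia (not p3 and (Dia (p3 and not p2) and p1)), w0
2. not (not p3 and (Dia (p3 and not p2) and p1)), w0   [neg-Dia-rule on 1 via w0Rw0]
3. not (Dia (p3 and not p2) and p1), w0   [neg-and-rule on 2 (branches; this branch)]
4. not p1, w0   [neg-and-rule on 3 (branches; this branch)]
Accessibility: w0Rw0
The negation has an open branch (countermodel exists).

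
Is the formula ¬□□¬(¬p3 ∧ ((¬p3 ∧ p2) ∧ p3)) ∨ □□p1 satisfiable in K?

Satisfiable (open branch found)

1. ¬□□¬(¬p3 ∧ ((¬p3 ∧ p2) ∧ p3)) ∨ □□p1, w0
2. □□p1, w0   [∨-rule on 1 (branches; this branch)]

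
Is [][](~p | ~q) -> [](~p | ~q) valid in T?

Tableau for the negation ~([][](~p | ~q) -> [](~p | ~q)):
1. ~([][](~p | ~q) -> [](~p | ~q)), 0
2. [][](~p | ~q), 0   [~->-rule on 1]
3. ~[](~p | ~q), 0   [~->-rule on 1]
4. [](~p | ~q), 0   [[]-rule on 2 via 0R0]
5. ~p | ~q, 0   [[]-rule on 4 via 0R0]
6. ~q, 0   [|-rule on 5 (branches; this branch)]
7. ~(~p | ~q), 1   [~[]-rule on 3: fresh world 1, 0R1]
8. p, 1   [~|-rule on 7]
9. q, 1   [~|-rule on 7]
10. [](~p | ~q), 1   [[]-rule on 2 via 0R1]
11. ~p | ~q, 1   [[]-rule on 4 via 0R1]
12. ~q, 1   [|-rule on 11 (branches; this branch)]
Accessibility: 0R0, 0R1, 1R1
Branch closes: q and ~q both at 1.
Every branch of the negation's tableau closes; the branch above is one of them.

Valid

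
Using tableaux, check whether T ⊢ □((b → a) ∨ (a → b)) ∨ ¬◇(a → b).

Tableau for the negation ¬(□((b → a) ∨ (a → b)) ∨ ¬◇(a → b)):
1. ¬(□((b → a) ∨ (a → b)) ∨ ¬◇(a → b)), 0
2. ¬□((b → a) ∨ (a → b)), 0
3. ◇(a → b), 0
4. ¬((b → a) ∨ (a → b)), 1
5. ¬(b → a), 1
6. ¬(a → b), 1
7. b, 1
8. ¬a, 1
9. a, 1
10. ¬b, 1
Accessibility: 0R0, 0R1, 1R1
Branch closes: a and ¬a both at 1.
Every branch of the negation's tableau closes; the branch above is one of them.

Valid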